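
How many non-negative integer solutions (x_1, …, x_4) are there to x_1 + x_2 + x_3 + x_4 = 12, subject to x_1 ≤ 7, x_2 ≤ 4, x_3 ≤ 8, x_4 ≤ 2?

100

Without the upper bounds there are C(15,3) = 455 ways to split 12 among 4 variables.
Subtract solutions that violate a single cap (substitute x_i' = x_i − (cap_i+1)): x_1 ≥ 8 gives C(7,3) = 35; x_2 ≥ 5 gives C(10,3) = 120; x_3 ≥ 9 gives C(6,3) = 20; x_4 ≥ 3 gives C(12,3) = 220. Together 395.
Add back pairs where two caps are both exceeded: 0 + 0 + 4 + 0 + 35 + 1 = 40.
By inclusion–exclusion the count is 455 − 395 + 40 = 100.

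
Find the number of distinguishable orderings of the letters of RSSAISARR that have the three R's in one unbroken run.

Treat the 3 copies of R as a single block. The multiset to arrange is then {RRR, A, A, I, S, S, S}, 7 items in all.
That gives (7)!/(3!·2!) = 420 arrangements.

420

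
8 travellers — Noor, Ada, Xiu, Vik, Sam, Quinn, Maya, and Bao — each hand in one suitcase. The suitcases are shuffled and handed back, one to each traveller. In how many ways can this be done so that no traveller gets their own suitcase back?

14833

Count assignments avoiding every fixed point. For any j of the 8 travellers fixed to their own suitcase, the other 8−j can be arranged in (8−j)! ways.
By inclusion–exclusion this is Σ_{j=0}^{8} (−1)^j C(8,j)·(8−j)!.
Computing: 40320 − 40320 + 20160 − 6720 + 1680 − 336 + 56 − 8 + 1 = 14833.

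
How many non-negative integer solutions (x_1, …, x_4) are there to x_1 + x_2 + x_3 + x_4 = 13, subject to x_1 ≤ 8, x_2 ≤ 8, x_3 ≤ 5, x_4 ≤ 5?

254

Without the upper bounds there are C(16,3) = 560 ways to split 13 among 4 variables.
Subtract solutions that violate a single cap (substitute x_i' = x_i − (cap_i+1)): x_1 ≥ 9 gives C(7,3) = 35; x_2 ≥ 9 gives C(7,3) = 35; x_3 ≥ 6 gives C(10,3) = 120; x_4 ≥ 6 gives C(10,3) = 120. Together 310.
Add back pairs where two caps are both exceeded: 0 + 0 + 0 + 0 + 0 + 4 = 4.
By inclusion–exclusion the count is 560 − 310 + 4 = 254.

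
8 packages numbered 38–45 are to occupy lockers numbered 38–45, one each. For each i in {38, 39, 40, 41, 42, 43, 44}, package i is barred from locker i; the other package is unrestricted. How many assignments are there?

Let Aᵢ (for 38 ≤ i ≤ 44) be the placements that put package i in its forbidden locker. Any j of these fix j positions, leaving (8−j)! ways to fill the rest, and there are C(7,j) ways to pick which j.
By inclusion–exclusion, the number of valid placements is Σ_{j=0}^{7} (−1)^j C(7,j)·(8−j)!.
Computing: 40320 − 35280 + 15120 − 4200 + 840 − 126 + 14 − 1 = 16687.

16687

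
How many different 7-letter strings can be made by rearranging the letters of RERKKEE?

210

Letter multiplicities in RERKKEE: E×3, K×2, R×2.
The number of distinct arrangements is 7!/(3!·2!·2!) = 5040/24 = 210.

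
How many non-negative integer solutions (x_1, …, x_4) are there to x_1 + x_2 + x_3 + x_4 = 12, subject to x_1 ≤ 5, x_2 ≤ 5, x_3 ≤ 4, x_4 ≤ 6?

121

By stars and bars, unrestricted non-negative solutions to x_1+…+x_4 = 12 number C(12+3,3) = 455.
Subtract solutions that violate a single cap (substitute x_i' = x_i − (cap_i+1)): x_1 ≥ 6 gives C(9,3) = 84; x_2 ≥ 6 gives C(9,3) = 84; x_3 ≥ 5 gives C(10,3) = 120; x_4 ≥ 7 gives C(8,3) = 56. Together 344.
Add back pairs where two caps are both exceeded: 1 + 4 + 0 + 4 + 0 + 1 = 10.
By inclusion–exclusion the count is 455 − 344 + 10 = 121.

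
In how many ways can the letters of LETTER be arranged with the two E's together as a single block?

Treat the 2 copies of E as a single block. The multiset to arrange is then {EE, L, R, T, T}, 5 items in all.
That gives (5)!/(2!) = 60 arrangements.

60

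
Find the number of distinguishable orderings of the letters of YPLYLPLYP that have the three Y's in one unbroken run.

140

Treat the 3 copies of Y as a single block. The multiset to arrange is then {YYY, L, L, L, P, P, P}, 7 items in all.
That gives (7)!/(3!·3!) = 140 arrangements.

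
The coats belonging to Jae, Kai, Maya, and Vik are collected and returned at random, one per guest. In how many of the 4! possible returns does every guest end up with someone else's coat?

Count assignments avoiding every fixed point. For any j of the 4 guests fixed to their own coat, the other 4−j can be arranged in (4−j)! ways.
By inclusion–exclusion this is Σ_{j=0}^{4} (−1)^j C(4,j)·(4−j)!.
Computing: 24 − 24 + 12 − 4 + 1 = 9.

9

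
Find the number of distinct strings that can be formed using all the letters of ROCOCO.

The 6 letters of ROCOCO have repeats: C appearing twice and O appearing 3 times.
So there are 6! / (3!·2!) = 60 distinguishable arrangements.

60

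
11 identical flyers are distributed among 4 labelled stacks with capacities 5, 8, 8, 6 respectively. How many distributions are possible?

Ignoring the caps, the number of non-negative solutions to x_1+…+x_4 = 11 is C(14,3) = 364.
Subtract solutions that violate a single cap (substitute x_i' = x_i − (cap_i+1)): x_1 ≥ 6 gives C(8,3) = 56; x_2 ≥ 9 gives C(5,3) = 10; x_3 ≥ 9 gives C(5,3) = 10; x_4 ≥ 7 gives C(7,3) = 35. Together 111.
No two caps can be exceeded simultaneously, so the pair terms are all 0.
By inclusion–exclusion the count is 364 − 111 + 0 = 253.

253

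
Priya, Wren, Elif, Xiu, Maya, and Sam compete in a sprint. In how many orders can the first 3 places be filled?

There are 6 choices for 1st place, 5 for 2nd, and 4 for 3rd.
That gives 6 × 5 × 4 = 120.

120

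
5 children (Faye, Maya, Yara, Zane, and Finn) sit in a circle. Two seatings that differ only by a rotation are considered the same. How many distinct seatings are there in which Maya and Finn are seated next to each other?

12

Treat {Maya, Finn} as one unit (2 internal orders) and seat the resulting 4 units around the table: (3)! circular arrangements.
So 2 × (3)! = 2 × 6 = 12.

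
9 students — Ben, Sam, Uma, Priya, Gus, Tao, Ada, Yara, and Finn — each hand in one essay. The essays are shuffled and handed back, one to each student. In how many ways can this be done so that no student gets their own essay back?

Let Aᵢ be the assignments in which student i gets their own essay. We want the size of the complement of A₁∪…∪A_9.
By inclusion–exclusion this is Σ_{j=0}^{9} (−1)^j C(9,j)·(9−j)!.
Computing: 362880 − 362880 + 181440 − 60480 + 15120 − 3024 + 504 − 72 + 9 − 1 = 133496.

133496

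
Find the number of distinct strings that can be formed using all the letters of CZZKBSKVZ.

The 9 letters of CZZKBSKVZ have repeats: K appearing twice and Z appearing 3 times.
Dividing 9! = 362880 by 3!·2! = 12 for the repeated letters gives 30240.

30240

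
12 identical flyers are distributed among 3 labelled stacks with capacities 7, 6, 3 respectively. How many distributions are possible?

14

Ignoring the caps, the number of non-negative solutions to x_1+…+x_3 = 12 is C(14,2) = 91.
Subtract solutions that violate a single cap (substitute x_i' = x_i − (cap_i+1)): x_1 ≥ 8 gives C(6,2) = 15; x_2 ≥ 7 gives C(7,2) = 21; x_3 ≥ 4 gives C(10,2) = 45. Together 81.
Add back pairs where two caps are both exceeded: 0 + 1 + 3 = 4.
By inclusion–exclusion the count is 91 − 81 + 4 = 14.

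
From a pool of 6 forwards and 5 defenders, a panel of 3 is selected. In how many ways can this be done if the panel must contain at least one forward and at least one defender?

With no constraint there are C(11,3) = 165 possible selections.
Subtract selections that omit an entire group: no forwards → C(5,3) = 10; no defenders → C(6,3) = 20.
Both groups omitted at once is impossible, so 165 − 30 = 135.

135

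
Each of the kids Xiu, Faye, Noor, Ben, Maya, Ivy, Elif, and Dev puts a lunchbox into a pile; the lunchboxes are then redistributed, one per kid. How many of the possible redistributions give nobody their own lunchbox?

14833

This is the derangement count D_8: permutations of 8 items with no fixed point.
By inclusion–exclusion this is Σ_{j=0}^{8} (−1)^j C(8,j)·(8−j)!.
Computing: 40320 − 40320 + 20160 − 6720 + 1680 − 336 + 56 − 8 + 1 = 14833.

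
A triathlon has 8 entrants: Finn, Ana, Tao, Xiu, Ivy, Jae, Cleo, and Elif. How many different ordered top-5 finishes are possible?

There are 8 choices for 1st place, 7 for 2nd, and so on down to 4 for position 5.
That gives 8 × 7 × 6 × 5 × 4 = 6720.

6720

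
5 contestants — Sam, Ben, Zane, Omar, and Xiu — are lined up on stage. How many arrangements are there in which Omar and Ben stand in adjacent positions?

48

Treat {Omar, Ben} as a single unit. There are 4 units to order, and the pair itself can be ordered 2 ways.
That gives 2 × 4! = 2 × 24 = 48.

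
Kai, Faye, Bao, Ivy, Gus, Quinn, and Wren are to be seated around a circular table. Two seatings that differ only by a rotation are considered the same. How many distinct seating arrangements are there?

720

Seat Kai anywhere (absorbing the rotational symmetry), then permute the other 6: (6)! = 720.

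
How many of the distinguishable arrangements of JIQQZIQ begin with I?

120

With the first slot taken by I, it remains to arrange the other 6 letters (JQQZIQ).
Those 6 letters have Q appearing 3 times, giving (6)!/(3!) = 120.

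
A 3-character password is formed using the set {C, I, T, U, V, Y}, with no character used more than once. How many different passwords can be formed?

120

Choose and order 3 of the 6 symbols: the first character has 6 options, the next 5, then 4.
That product is 6 × 5 × 4 = 120.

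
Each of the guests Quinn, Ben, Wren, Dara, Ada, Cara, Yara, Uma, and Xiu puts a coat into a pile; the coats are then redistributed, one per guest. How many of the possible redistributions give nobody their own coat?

Let Aᵢ be the assignments in which guest i gets their own coat. We want the size of the complement of A₁∪…∪A_9.
By inclusion–exclusion this is Σ_{j=0}^{9} (−1)^j C(9,j)·(9−j)!.
Computing: 362880 − 362880 + 181440 − 60480 + 15120 − 3024 + 504 − 72 + 9 − 1 = 133496.

133496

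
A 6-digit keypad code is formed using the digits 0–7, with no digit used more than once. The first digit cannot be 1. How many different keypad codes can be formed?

17640

The first digit has 8−1 = 7 choices (anything except 1).
The remaining 5 digits are filled from the other 7 symbols without repetition: 7 × 6 × 5 × 4 × 3 = 2520.
Total: 7 × 2520 = 17640.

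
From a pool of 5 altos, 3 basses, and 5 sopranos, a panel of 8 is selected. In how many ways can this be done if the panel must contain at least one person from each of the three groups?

1240

Unrestricted: C(13,8) = 1287 ways to pick any 8 of the 13.
Subtract selections that omit an entire group: no altos → C(8,8) = 1; no basses → C(10,8) = 45; no sopranos → C(8,8) = 1.
Add back selections omitting two groups (i.e. drawn from a single group): C(5,8) + C(3,8) + C(5,8) = 0.
By inclusion–exclusion: 1287 − 47 + 0 = 1240.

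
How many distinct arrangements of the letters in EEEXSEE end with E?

With the last slot taken by E, it remains to arrange the other 6 letters (EEXSEE).
Those 6 letters have E appearing 4 times, giving (6)!/(4!) = 30.

30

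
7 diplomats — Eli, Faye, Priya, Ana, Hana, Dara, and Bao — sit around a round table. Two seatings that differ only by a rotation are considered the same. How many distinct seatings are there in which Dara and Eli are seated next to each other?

240

Treat {Dara, Eli} as one unit (2 internal orders) and seat the resulting 6 units around the table: (5)! circular arrangements.
So 2 × (5)! = 2 × 120 = 240.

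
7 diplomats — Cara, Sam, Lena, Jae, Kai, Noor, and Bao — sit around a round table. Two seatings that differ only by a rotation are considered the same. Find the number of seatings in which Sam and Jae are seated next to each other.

240

Glue Sam and Jae into a block (2 internal orders). Seating 6 units around a circle gives (5)! arrangements.
So 2 × (5)! = 2 × 120 = 240.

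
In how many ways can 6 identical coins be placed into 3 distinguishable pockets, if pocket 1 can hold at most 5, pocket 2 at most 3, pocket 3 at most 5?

20

Ignoring the caps, the number of non-negative solutions to x_1+…+x_3 = 6 is C(8,2) = 28.
Subtract solutions that violate a single cap (substitute x_i' = x_i − (cap_i+1)): x_1 ≥ 6 gives C(2,2) = 1; x_2 ≥ 4 gives C(4,2) = 6; x_3 ≥ 6 gives C(2,2) = 1. Together 8.
No two caps can be exceeded simultaneously, so the pair terms are all 0.
By inclusion–exclusion the count is 28 − 8 + 0 = 20.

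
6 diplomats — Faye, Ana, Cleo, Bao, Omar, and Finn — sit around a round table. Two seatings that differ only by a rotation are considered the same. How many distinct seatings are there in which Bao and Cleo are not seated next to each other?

All circular seatings of 6 people number (5)! = 120.
Seatings with Bao beside Cleo: treat them as a block with 2 internal orders, giving 2 × (4)! = 48.
Subtracting, 120 − 48 = 72.

72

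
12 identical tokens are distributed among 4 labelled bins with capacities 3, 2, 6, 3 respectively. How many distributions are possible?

Without the upper bounds there are C(15,3) = 455 ways to split 12 among 4 bins.
Subtract solutions that violate a single cap (substitute x_i' = x_i − (cap_i+1)): x_1 ≥ 4 gives C(11,3) = 165; x_2 ≥ 3 gives C(12,3) = 220; x_3 ≥ 7 gives C(8,3) = 56; x_4 ≥ 4 gives C(11,3) = 165. Together 606.
Add back pairs where two caps are both exceeded: 56 + 4 + 35 + 10 + 56 + 4 = 165.
Subtract triples: 0 + 4 + 0 + 0 = 4.
By inclusion–exclusion the count is 455 − 606 + 165 − 4 = 10.

10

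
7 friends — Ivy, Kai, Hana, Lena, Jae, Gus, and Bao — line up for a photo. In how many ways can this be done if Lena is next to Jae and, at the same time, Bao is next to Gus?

480

Treat {Lena,Jae} as one block (2 orders) and {Bao,Gus} as another (2 orders).
That leaves 5 units to arrange: 2 × 2 × 5! = 4 × 120 = 480.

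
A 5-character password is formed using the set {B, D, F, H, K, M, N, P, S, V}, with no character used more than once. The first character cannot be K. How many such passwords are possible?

27216

The first character has 10−1 = 9 choices (anything except K).
The remaining 4 characters are filled from the other 9 symbols without repetition: 9 × 8 × 7 × 6 = 3024.
Total: 9 × 3024 = 27216.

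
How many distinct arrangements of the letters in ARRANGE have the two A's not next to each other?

900

Total arrangements of ARRANGE: 7!/(2!·2!) = 1260.
If the two A's are adjacent, glue them into one block, leaving 6 items to arrange: (6)!/(2!) = 360 ways.
Hence 1260 − 360 = 900.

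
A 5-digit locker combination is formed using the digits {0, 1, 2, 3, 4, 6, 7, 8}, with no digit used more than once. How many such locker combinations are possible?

This is a permutation of 5 out of 8: P(8,5) = 8!/3!.
8 × 7 × 6 × 5 × 4 = 6720.

6720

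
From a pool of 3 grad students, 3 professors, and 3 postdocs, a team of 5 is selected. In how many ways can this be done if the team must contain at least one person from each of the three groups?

108

With no constraint there are C(9,5) = 126 possible selections.
Subtract selections that omit an entire group: no grad students → C(6,5) = 6; no professors → C(6,5) = 6; no postdocs → C(6,5) = 6.
Add back selections omitting two groups (i.e. drawn from a single group): C(3,5) + C(3,5) + C(3,5) = 0.
By inclusion–exclusion: 126 − 18 + 0 = 108.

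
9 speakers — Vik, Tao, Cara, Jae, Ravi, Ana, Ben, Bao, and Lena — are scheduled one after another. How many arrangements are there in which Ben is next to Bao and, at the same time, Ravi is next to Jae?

Treat {Ben,Bao} as one block (2 orders) and {Ravi,Jae} as another (2 orders).
That leaves 7 units to arrange: 2 × 2 × 7! = 4 × 5040 = 20160.

20160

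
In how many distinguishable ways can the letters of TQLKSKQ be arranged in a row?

The 7 letters of TQLKSKQ have repeats: K appearing twice and Q appearing twice.
So there are 7! / (2!·2!) = 1260 distinguishable arrangements.

1260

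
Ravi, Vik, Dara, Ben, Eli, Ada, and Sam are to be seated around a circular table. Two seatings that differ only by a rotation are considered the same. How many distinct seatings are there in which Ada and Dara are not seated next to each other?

All circular seatings of 7 people number (6)! = 720.
Seatings with Ada beside Dara: treat them as a block with 2 internal orders, giving 2 × (5)! = 240.
Subtracting, 720 − 240 = 480.

480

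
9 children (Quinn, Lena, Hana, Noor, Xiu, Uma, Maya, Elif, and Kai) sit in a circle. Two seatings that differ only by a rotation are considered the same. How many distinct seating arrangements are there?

40320

Around a circle, 9 distinct people have 9!/9 = (8)! = 40320 rotationally distinct seatings.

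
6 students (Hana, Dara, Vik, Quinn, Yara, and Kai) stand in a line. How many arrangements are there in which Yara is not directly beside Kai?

480

Of the 6! = 720 arrangements, those with Yara and Kai adjacent number 2 × 5! = 240 (treat the pair as a block with 2 internal orders).
Complementary counting: 720 − 240 = 480.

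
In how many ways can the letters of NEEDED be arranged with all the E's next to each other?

Treat the 3 copies of E as a single block. The multiset to arrange is then {EEE, D, D, N}, 4 items in all.
That gives (4)!/(2!) = 12 arrangements.

12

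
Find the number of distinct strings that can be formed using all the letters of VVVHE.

20

The 5 letters of VVVHE have repeats: V appearing 3 times.
The number of distinct arrangements is 5!/(3!) = 120/6 = 20.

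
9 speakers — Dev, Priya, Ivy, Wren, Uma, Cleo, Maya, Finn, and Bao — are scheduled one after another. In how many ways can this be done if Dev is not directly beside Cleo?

282240

Of the 9! = 362880 arrangements, those with Dev and Cleo adjacent number 2 × 8! = 80640 (treat the pair as a block with 2 internal orders).
Complementary counting: 362880 − 80640 = 282240.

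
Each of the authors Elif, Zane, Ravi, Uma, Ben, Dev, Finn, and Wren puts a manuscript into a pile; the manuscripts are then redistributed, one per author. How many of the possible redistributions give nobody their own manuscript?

14833

Count assignments avoiding every fixed point. For any j of the 8 authors fixed to their own manuscript, the other 8−j can be arranged in (8−j)! ways.
By inclusion–exclusion this is Σ_{j=0}^{8} (−1)^j C(8,j)·(8−j)!.
Computing: 40320 − 40320 + 20160 − 6720 + 1680 − 336 + 56 − 8 + 1 = 14833.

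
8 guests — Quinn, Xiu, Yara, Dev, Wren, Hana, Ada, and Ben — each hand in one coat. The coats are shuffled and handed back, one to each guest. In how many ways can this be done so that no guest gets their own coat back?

Let Aᵢ be the assignments in which guest i gets their own coat. We want the size of the complement of A₁∪…∪A_8.
By inclusion–exclusion this is Σ_{j=0}^{8} (−1)^j C(8,j)·(8−j)!.
Computing: 40320 − 40320 + 20160 − 6720 + 1680 − 336 + 56 − 8 + 1 = 14833.

14833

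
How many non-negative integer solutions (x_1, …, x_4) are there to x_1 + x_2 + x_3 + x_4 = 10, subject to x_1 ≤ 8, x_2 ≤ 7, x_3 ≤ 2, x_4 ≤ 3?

Ignoring the caps, the number of non-negative solutions to x_1+…+x_4 = 10 is C(13,3) = 286.
Subtract solutions that violate a single cap (substitute x_i' = x_i − (cap_i+1)): x_1 ≥ 9 gives C(4,3) = 4; x_2 ≥ 8 gives C(5,3) = 10; x_3 ≥ 3 gives C(10,3) = 120; x_4 ≥ 4 gives C(9,3) = 84. Together 218.
Add back pairs where two caps are both exceeded: 0 + 0 + 0 + 0 + 0 + 20 = 20.
By inclusion–exclusion the count is 286 − 218 + 20 = 88.

88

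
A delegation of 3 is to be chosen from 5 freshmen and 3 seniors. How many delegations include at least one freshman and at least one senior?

Total 3-person selections from all 8: C(8,3) = 56.
Subtract selections that omit an entire group: no freshmen → C(3,3) = 1; no seniors → C(5,3) = 10.
Both groups omitted at once is impossible, so 56 − 11 = 45.

45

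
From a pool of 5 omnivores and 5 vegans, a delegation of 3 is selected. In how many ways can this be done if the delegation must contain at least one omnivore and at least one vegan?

100

Unrestricted: C(10,3) = 120 ways to pick any 3 of the 10.
Subtract selections that omit an entire group: no omnivores → C(5,3) = 10; no vegans → C(5,3) = 10.
Both groups omitted at once is impossible, so 120 − 20 = 100.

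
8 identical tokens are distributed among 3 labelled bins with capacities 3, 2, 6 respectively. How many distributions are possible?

9

Without the upper bounds there are C(10,2) = 45 ways to split 8 among 3 bins.
Subtract solutions that violate a single cap (substitute x_i' = x_i − (cap_i+1)): x_1 ≥ 4 gives C(6,2) = 15; x_2 ≥ 3 gives C(7,2) = 21; x_3 ≥ 7 gives C(3,2) = 3. Together 39.
Add back pairs where two caps are both exceeded: 3 + 0 + 0 = 3.
By inclusion–exclusion the count is 45 − 39 + 3 = 9.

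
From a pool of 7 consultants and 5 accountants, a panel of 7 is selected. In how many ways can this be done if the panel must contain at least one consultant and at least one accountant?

Total 7-person selections from all 12: C(12,7) = 792.
Selections missing a whole group: no consultants → C(5,7) = 0; no accountants → C(7,7) = 1.
Both groups omitted at once is impossible, so 792 − 1 = 791.

791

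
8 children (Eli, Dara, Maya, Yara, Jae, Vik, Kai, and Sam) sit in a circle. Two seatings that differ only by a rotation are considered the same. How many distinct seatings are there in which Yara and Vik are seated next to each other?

Glue Yara and Vik into a block (2 internal orders). Seating 7 units around a circle gives (6)! arrangements.
So 2 × (6)! = 2 × 720 = 1440.

1440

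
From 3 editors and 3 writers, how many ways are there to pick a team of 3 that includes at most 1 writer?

10

Split by how many writers are chosen (0 through 1).
Sum: C(3,0)·C(3,3) + C(3,1)·C(3,2) = 1 + 9 = 10.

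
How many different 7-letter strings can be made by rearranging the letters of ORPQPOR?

The 7 letters of ORPQPOR have repeats: O appearing twice, P appearing twice, and R appearing twice.
Dividing 7! = 5040 by 2!·2!·2! = 8 for the repeated letters gives 630.

630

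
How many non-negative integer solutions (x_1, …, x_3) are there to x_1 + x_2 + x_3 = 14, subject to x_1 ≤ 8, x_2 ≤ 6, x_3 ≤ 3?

10

By stars and bars, unrestricted non-negative solutions to x_1+…+x_3 = 14 number C(14+2,2) = 120.
Subtract solutions that violate a single cap (substitute x_i' = x_i − (cap_i+1)): x_1 ≥ 9 gives C(7,2) = 21; x_2 ≥ 7 gives C(9,2) = 36; x_3 ≥ 4 gives C(12,2) = 66. Together 123.
Add back pairs where two caps are both exceeded: 0 + 3 + 10 = 13.
By inclusion–exclusion the count is 120 − 123 + 13 = 10.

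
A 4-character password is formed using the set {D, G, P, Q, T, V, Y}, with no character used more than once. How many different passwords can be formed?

With no repetition, fill the 4 characters in order: 7 choices, then 6, down to 4.
7 × 6 × 5 × 4 = 840.

840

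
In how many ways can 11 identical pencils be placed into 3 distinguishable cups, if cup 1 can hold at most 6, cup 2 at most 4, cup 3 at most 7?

25

Without the upper bounds there are C(13,2) = 78 ways to split 11 among 3 cups.
Subtract solutions that violate a single cap (substitute x_i' = x_i − (cap_i+1)): x_1 ≥ 7 gives C(6,2) = 15; x_2 ≥ 5 gives C(8,2) = 28; x_3 ≥ 8 gives C(5,2) = 10. Together 53.
No two caps can be exceeded simultaneously, so the pair terms are all 0.
By inclusion–exclusion the count is 78 − 53 + 0 = 25.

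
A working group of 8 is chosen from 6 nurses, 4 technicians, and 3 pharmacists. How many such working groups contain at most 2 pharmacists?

Split by how many pharmacists are chosen (0 through 2).
Sum: C(3,0)·C(10,8) + C(3,1)·C(10,7) + C(3,2)·C(10,6) = 45 + 360 + 630 = 1035.

1035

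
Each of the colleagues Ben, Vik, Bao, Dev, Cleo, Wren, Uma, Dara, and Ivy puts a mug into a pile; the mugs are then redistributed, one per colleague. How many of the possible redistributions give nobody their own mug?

Let Aᵢ be the assignments in which colleague i gets their own mug. We want the size of the complement of A₁∪…∪A_9.
By inclusion–exclusion this is Σ_{j=0}^{9} (−1)^j C(9,j)·(9−j)!.
Computing: 362880 − 362880 + 181440 − 60480 + 15120 − 3024 + 504 − 72 + 9 − 1 = 133496.

133496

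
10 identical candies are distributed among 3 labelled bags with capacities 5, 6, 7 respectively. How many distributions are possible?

35

Without the upper bounds there are C(12,2) = 66 ways to split 10 among 3 bags.
Subtract solutions that violate a single cap (substitute x_i' = x_i − (cap_i+1)): x_1 ≥ 6 gives C(6,2) = 15; x_2 ≥ 7 gives C(5,2) = 10; x_3 ≥ 8 gives C(4,2) = 6. Together 31.
No two caps can be exceeded simultaneously, so the pair terms are all 0.
By inclusion–exclusion the count is 66 − 31 + 0 = 35.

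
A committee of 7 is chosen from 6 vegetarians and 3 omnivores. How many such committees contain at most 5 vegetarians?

33

Split by how many vegetarians are chosen (0 through 5).
Sum: C(6,0)·C(3,7) + C(6,1)·C(3,6) + C(6,2)·C(3,5) + C(6,3)·C(3,4) + C(6,4)·C(3,3) + C(6,5)·C(3,2) = 0 + 0 + 0 + 0 + 15 + 18 = 33.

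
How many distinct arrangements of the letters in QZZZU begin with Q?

Fix Q in the first position and arrange the remaining 4 letters.
Those 4 letters have Z appearing 3 times, giving (4)!/(3!) = 4.

4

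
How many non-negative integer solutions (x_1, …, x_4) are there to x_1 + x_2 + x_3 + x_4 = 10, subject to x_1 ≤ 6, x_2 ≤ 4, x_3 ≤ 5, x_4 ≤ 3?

96

Ignoring the caps, the number of non-negative solutions to x_1+…+x_4 = 10 is C(13,3) = 286.
Subtract solutions that violate a single cap (substitute x_i' = x_i − (cap_i+1)): x_1 ≥ 7 gives C(6,3) = 20; x_2 ≥ 5 gives C(8,3) = 56; x_3 ≥ 6 gives C(7,3) = 35; x_4 ≥ 4 gives C(9,3) = 84. Together 195.
Add back pairs where two caps are both exceeded: 0 + 0 + 0 + 0 + 4 + 1 = 5.
By inclusion–exclusion the count is 286 − 195 + 5 = 96.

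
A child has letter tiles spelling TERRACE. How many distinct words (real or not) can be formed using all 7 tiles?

TERRACE has 7 letters with E appearing twice and R appearing twice.
So there are 7! / (2!·2!) = 1260 distinguishable arrangements.

1260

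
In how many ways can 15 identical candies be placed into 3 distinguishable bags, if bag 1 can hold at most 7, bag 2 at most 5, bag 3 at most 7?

Ignoring the caps, the number of non-negative solutions to x_1+…+x_3 = 15 is C(17,2) = 136.
Subtract solutions that violate a single cap (substitute x_i' = x_i − (cap_i+1)): x_1 ≥ 8 gives C(9,2) = 36; x_2 ≥ 6 gives C(11,2) = 55; x_3 ≥ 8 gives C(9,2) = 36. Together 127.
Add back pairs where two caps are both exceeded: 3 + 0 + 3 = 6.
By inclusion–exclusion the count is 136 − 127 + 6 = 15.

15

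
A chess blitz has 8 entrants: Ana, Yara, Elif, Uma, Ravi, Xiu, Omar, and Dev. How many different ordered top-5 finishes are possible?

6720

This is an ordered selection of 5 from 8: P(8,5).
That gives 8 × 7 × 6 × 5 × 4 = 6720.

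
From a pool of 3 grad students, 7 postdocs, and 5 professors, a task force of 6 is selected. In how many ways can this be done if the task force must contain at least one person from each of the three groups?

3850

Unrestricted: C(15,6) = 5005 ways to pick any 6 of the 15.
Selections missing a whole group: no grad students → C(12,6) = 924; no postdocs → C(8,6) = 28; no professors → C(10,6) = 210.
Add back selections omitting two groups (i.e. drawn from a single group): C(3,6) + C(7,6) + C(5,6) = 7.
By inclusion–exclusion: 5005 − 1162 + 7 = 3850.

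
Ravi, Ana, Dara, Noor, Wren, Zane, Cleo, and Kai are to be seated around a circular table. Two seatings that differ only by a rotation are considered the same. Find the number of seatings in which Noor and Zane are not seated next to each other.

Without the restriction there are (7)! = 5040 seatings.
Those with Noor next to Zane: fuse the pair into one unit and seat 7 units around a circle — 2·(6)! = 1440.
Subtracting, 5040 − 1440 = 3600.

3600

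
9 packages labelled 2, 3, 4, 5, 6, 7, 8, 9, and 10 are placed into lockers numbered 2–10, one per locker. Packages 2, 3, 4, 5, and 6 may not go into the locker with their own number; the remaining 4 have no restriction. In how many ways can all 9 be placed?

205056

Let Aᵢ (for 2 ≤ i ≤ 6) be the placements that put package i in its forbidden locker. Any j of these fix j positions, leaving (9−j)! ways to fill the rest, and there are C(5,j) ways to pick which j.
By inclusion–exclusion, the number of valid placements is Σ_{j=0}^{5} (−1)^j C(5,j)·(9−j)!.
Computing: 362880 − 201600 + 50400 − 7200 + 600 − 24 = 205056.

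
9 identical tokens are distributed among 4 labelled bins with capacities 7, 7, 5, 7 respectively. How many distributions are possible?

By stars and bars, unrestricted non-negative solutions to x_1+…+x_4 = 9 number C(9+3,3) = 220.
Subtract solutions that violate a single cap (substitute x_i' = x_i − (cap_i+1)): x_1 ≥ 8 gives C(4,3) = 4; x_2 ≥ 8 gives C(4,3) = 4; x_3 ≥ 6 gives C(6,3) = 20; x_4 ≥ 8 gives C(4,3) = 4. Together 32.
No two caps can be exceeded simultaneously, so the pair terms are all 0.
By inclusion–exclusion the count is 220 − 32 + 0 = 188.

188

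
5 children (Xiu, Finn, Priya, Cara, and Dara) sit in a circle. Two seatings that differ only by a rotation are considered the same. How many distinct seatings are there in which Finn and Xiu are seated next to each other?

12

Glue Finn and Xiu into a block (2 internal orders). Seating 4 units around a circle gives (3)! arrangements.
So 2 × (3)! = 2 × 6 = 12.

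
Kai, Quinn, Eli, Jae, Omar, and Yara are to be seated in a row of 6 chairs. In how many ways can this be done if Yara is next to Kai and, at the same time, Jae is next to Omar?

96

Treat {Yara,Kai} as one block (2 orders) and {Jae,Omar} as another (2 orders).
That leaves 4 units to arrange: 2 × 2 × 4! = 4 × 24 = 96.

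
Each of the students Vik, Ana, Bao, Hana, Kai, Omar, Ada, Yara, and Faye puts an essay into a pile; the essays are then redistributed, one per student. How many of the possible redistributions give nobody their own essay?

Count assignments avoiding every fixed point. For any j of the 9 students fixed to their own essay, the other 9−j can be arranged in (9−j)! ways.
By inclusion–exclusion this is Σ_{j=0}^{9} (−1)^j C(9,j)·(9−j)!.
Computing: 362880 − 362880 + 181440 − 60480 + 15120 − 3024 + 504 − 72 + 9 − 1 = 133496.

133496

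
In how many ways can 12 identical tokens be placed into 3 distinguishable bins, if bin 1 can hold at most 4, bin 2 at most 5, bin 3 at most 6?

By stars and bars, unrestricted non-negative solutions to x_1+…+x_3 = 12 number C(12+2,2) = 91.
Subtract solutions that violate a single cap (substitute x_i' = x_i − (cap_i+1)): x_1 ≥ 5 gives C(9,2) = 36; x_2 ≥ 6 gives C(8,2) = 28; x_3 ≥ 7 gives C(7,2) = 21. Together 85.
Add back pairs where two caps are both exceeded: 3 + 1 + 0 = 4.
By inclusion–exclusion the count is 91 − 85 + 4 = 10.

10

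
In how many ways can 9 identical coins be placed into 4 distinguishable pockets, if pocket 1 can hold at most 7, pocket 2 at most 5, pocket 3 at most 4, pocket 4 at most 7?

By stars and bars, unrestricted non-negative solutions to x_1+…+x_4 = 9 number C(9+3,3) = 220.
Subtract solutions that violate a single cap (substitute x_i' = x_i − (cap_i+1)): x_1 ≥ 8 gives C(4,3) = 4; x_2 ≥ 6 gives C(6,3) = 20; x_3 ≥ 5 gives C(7,3) = 35; x_4 ≥ 8 gives C(4,3) = 4. Together 63.
No two caps can be exceeded simultaneously, so the pair terms are all 0.
By inclusion–exclusion the count is 220 − 63 + 0 = 157.

157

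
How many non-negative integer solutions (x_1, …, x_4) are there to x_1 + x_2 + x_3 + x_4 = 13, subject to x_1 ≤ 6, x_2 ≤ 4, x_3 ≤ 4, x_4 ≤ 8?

139

Without the upper bounds there are C(16,3) = 560 ways to split 13 among 4 variables.
Subtract solutions that violate a single cap (substitute x_i' = x_i − (cap_i+1)): x_1 ≥ 7 gives C(9,3) = 84; x_2 ≥ 5 gives C(11,3) = 165; x_3 ≥ 5 gives C(11,3) = 165; x_4 ≥ 9 gives C(7,3) = 35. Together 449.
Add back pairs where two caps are both exceeded: 4 + 4 + 0 + 20 + 0 + 0 = 28.
By inclusion–exclusion the count is 560 − 449 + 28 = 139.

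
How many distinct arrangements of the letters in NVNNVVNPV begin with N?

With the first slot taken by N, it remains to arrange the other 8 letters (VNNVVNPV).
Those 8 letters have N appearing 3 times and V appearing 4 times, giving (8)!/(4!·3!) = 280.

280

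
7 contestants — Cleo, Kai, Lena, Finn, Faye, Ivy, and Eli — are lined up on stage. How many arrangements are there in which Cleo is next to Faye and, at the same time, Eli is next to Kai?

480

Treat {Cleo,Faye} as one block (2 orders) and {Eli,Kai} as another (2 orders).
That leaves 5 units to arrange: 2 × 2 × 5! = 4 × 120 = 480.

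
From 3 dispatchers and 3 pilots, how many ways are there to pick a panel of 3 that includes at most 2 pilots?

Split by how many pilots are chosen (0 through 2).
Sum: C(3,0)·C(3,3) + C(3,1)·C(3,2) + C(3,2)·C(3,1) = 1 + 9 + 9 = 19.

19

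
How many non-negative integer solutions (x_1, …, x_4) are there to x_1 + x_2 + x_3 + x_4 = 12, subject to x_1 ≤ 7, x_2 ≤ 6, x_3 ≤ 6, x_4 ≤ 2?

112

Ignoring the caps, the number of non-negative solutions to x_1+…+x_4 = 12 is C(15,3) = 455.
Subtract solutions that violate a single cap (substitute x_i' = x_i − (cap_i+1)): x_1 ≥ 8 gives C(7,3) = 35; x_2 ≥ 7 gives C(8,3) = 56; x_3 ≥ 7 gives C(8,3) = 56; x_4 ≥ 3 gives C(12,3) = 220. Together 367.
Add back pairs where two caps are both exceeded: 0 + 0 + 4 + 0 + 10 + 10 = 24.
By inclusion–exclusion the count is 455 − 367 + 24 = 112.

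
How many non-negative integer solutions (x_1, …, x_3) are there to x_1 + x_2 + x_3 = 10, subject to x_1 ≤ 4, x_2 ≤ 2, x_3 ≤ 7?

Without the upper bounds there are C(12,2) = 66 ways to split 10 among 3 variables.
Subtract solutions that violate a single cap (substitute x_i' = x_i − (cap_i+1)): x_1 ≥ 5 gives C(7,2) = 21; x_2 ≥ 3 gives C(9,2) = 36; x_3 ≥ 8 gives C(4,2) = 6. Together 63.
Add back pairs where two caps are both exceeded: 6 + 0 + 0 = 6.
By inclusion–exclusion the count is 66 − 63 + 6 = 9.

9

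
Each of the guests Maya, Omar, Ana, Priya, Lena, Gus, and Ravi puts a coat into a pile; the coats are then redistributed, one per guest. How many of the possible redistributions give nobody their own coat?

Let Aᵢ be the assignments in which guest i gets their own coat. We want the size of the complement of A₁∪…∪A_7.
By inclusion–exclusion this is Σ_{j=0}^{7} (−1)^j C(7,j)·(7−j)!.
Computing: 5040 − 5040 + 2520 − 840 + 210 − 42 + 7 − 1 = 1854.

1854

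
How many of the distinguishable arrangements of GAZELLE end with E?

360

With the last slot taken by E, it remains to arrange the other 6 letters (GAZLLE).
Those 6 letters have L appearing twice, giving (6)!/(2!) = 360.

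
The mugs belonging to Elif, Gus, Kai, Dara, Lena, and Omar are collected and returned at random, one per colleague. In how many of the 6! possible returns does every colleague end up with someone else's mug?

This is the derangement count D_6: permutations of 6 items with no fixed point.
By inclusion–exclusion this is Σ_{j=0}^{6} (−1)^j C(6,j)·(6−j)!.
Computing: 720 − 720 + 360 − 120 + 30 − 6 + 1 = 265.

265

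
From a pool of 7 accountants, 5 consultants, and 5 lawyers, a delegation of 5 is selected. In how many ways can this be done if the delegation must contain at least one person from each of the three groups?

4375

With no constraint there are C(17,5) = 6188 possible selections.
Selections missing a whole group: no accountants → C(10,5) = 252; no consultants → C(12,5) = 792; no lawyers → C(12,5) = 792.
Add back selections omitting two groups (i.e. drawn from a single group): C(7,5) + C(5,5) + C(5,5) = 23.
By inclusion–exclusion: 6188 − 1836 + 23 = 4375.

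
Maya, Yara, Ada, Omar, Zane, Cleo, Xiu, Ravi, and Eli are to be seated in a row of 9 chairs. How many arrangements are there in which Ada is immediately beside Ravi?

Treat {Ada, Ravi} as a single unit. There are 8 units to order, and the pair itself can be ordered 2 ways.
So the count is 2·(8)! = 80640.

80640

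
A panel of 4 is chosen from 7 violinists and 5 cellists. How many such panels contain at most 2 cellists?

Split by how many cellists are chosen (0 through 2).
Sum: C(5,0)·C(7,4) + C(5,1)·C(7,3) + C(5,2)·C(7,2) = 35 + 175 + 210 = 420.

420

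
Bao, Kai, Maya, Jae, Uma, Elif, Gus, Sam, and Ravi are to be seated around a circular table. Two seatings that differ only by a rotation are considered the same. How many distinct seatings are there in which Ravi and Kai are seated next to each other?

Glue Ravi and Kai into a block (2 internal orders). Seating 8 units around a circle gives (7)! arrangements.
So 2 × (7)! = 2 × 5040 = 10080.

10080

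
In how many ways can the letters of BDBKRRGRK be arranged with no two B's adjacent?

Total arrangements of BDBKRRGRK: 9!/(3!·2!·2!) = 15120.
If the two B's are adjacent, glue them into one block, leaving 8 items to arrange: (8)!/(3!·2!) = 3360 ways.
Hence 15120 − 3360 = 11760.

11760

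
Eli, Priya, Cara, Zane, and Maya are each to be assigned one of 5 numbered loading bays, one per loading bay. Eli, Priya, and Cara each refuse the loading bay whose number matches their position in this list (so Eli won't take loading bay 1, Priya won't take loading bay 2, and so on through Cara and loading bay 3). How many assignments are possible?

Let Aᵢ (for i ∈ {1, 2, 3}) be the placements that put person i in their forbidden loading bay. Any j of these fix j positions, leaving (5−j)! ways to fill the rest, and there are C(3,j) ways to pick which j.
By inclusion–exclusion, the number of valid placements is Σ_{j=0}^{3} (−1)^j C(3,j)·(5−j)!.
Computing: 120 − 72 + 18 − 2 = 64.

64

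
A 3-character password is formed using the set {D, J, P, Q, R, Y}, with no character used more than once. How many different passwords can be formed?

This is a permutation of 3 out of 6: P(6,3) = 6!/3!.
That product is 6 × 5 × 4 = 120.

120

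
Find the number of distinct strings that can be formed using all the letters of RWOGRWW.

420

The 7 letters of RWOGRWW have repeats: R appearing twice and W appearing 3 times.
The number of distinct arrangements is 7!/(3!·2!) = 5040/12 = 420.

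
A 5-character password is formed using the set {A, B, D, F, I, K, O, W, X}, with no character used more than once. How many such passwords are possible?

15120

Choose and order 5 of the 9 symbols: the first character has 9 options, the next 8, and so on down to 5.
That product is 9 × 8 × 7 × 6 × 5 = 15120.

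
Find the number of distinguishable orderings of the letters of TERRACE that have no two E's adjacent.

There are 7!/(2!·2!) = 1260 arrangements of TERRACE in total.
If the two E's are adjacent, glue them into one block, leaving 6 items to arrange: (6)!/(2!) = 360 ways.
Hence 1260 − 360 = 900.

900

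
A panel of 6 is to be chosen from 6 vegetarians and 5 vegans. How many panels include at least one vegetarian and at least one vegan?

461

Total 6-person selections from all 11: C(11,6) = 462.
Subtract selections that omit an entire group: no vegetarians → C(5,6) = 0; no vegans → C(6,6) = 1.
Both groups omitted at once is impossible, so 462 − 1 = 461.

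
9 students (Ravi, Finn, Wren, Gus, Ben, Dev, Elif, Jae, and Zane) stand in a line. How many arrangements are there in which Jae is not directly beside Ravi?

Of the 9! = 362880 arrangements, those with Jae and Ravi adjacent number 2 × 8! = 80640 (treat the pair as a block with 2 internal orders).
Complementary counting: 362880 − 80640 = 282240.

282240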